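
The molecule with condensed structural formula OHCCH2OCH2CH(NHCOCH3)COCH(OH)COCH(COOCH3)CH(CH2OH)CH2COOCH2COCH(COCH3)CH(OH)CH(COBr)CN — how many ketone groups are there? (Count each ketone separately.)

4

terminal –CHO: carbonyl C bonded to H and C → aldehyde.
C–O–C with sp³ carbons on both sides and no adjacent C=O → ether.
pendant –NHC(=O)CH3: N bonded to a carbonyl → amide (not amine).
–C(=O)– with carbon on both sides → ketone.
–OH on an sp³ carbon → alcohol (secondary).
–C(=O)– with carbon on both sides → ketone.
pendant –COOCH3: carbonyl C bonded to C and –OCH3 → ester.
pendant –CH2OH on an sp³ backbone C → alcohol.
–C(=O)–O–C with C on the carbonyl side → ester.
–C(=O)– with carbon on both sides → ketone.
pendant –COCH3: carbonyl C bonded to two carbons → ketone.
–OH on an sp³ carbon → alcohol (secondary).
pendant –C(=O)X: carbonyl C bonded to C and halogen → acyl halide.
–C≡N: carbon triple-bonded to nitrogen → nitrile.
Ketone appears at: CO, CO, CO, CH(COCH3) → 4.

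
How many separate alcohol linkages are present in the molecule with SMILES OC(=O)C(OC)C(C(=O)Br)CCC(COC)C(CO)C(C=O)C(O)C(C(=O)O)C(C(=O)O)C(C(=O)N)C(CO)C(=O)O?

3

Reading the structure from left to right:
  HOOC: –COOH: carbonyl C bonded to –OH and C → carboxylic acid (the –OH is not a separate alcohol).
  CH(OCH3): pendant –OCH3: C–O–C with sp³ C, no adjacent C=O → ether.
  CH(COBr): pendant –C(=O)X: carbonyl C bonded to C and halogen → acyl halide.
  CH(CH2OCH3): pendant –CH2OCH3: C–O–C linkage → ether.
  CH(CH2OH): pendant –CH2OH on an sp³ backbone C → alcohol.
  CH(CHO): pendant –CHO: carbonyl C bonded to C and H → aldehyde.
  CH(OH): –OH on an sp³ carbon → alcohol (secondary).
  CH(COOH): pendant –COOH: carbonyl C bonded to C and –OH → carboxylic acid.
  CH(COOH): pendant –COOH: carbonyl C bonded to C and –OH → carboxylic acid.
  CH(CONH2): pendant –CONH2: carbonyl C bonded to C and N → amide.
  CH(CH2OH): pendant –CH2OH on an sp³ backbone C → alcohol.
  COOH: –COOH: carbonyl C bonded to –OH and C → carboxylic acid (the –OH is not a separate alcohol).
Alcohol appears at: CH(CH2OH), CH(OH), CH(CH2OH) → 3.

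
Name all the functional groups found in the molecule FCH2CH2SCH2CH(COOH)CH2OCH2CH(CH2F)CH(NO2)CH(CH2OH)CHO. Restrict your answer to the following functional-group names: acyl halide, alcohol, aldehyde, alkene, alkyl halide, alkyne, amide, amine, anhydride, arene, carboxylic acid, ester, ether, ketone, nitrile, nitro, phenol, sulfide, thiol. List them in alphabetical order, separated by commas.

Working along the chain:
  FCH2: halogen on an sp³ carbon → alkyl halide.
  CH2SCH2: C–S–C linkage → sulfide (thioether).
  CH(COOH): pendant –COOH: carbonyl C bonded to C and –OH → carboxylic acid.
  CH2OCH2: C–O–C with sp³ carbons on both sides and no adjacent C=O → ether.
  CH(CH2F): pendant –CH2X: halogen on sp³ carbon → alkyl halide.
  CH(NO2): –NO2 on an sp³ carbon → nitro (the N=O is not a carbonyl).
  CH(CH2OH): pendant –CH2OH on an sp³ backbone C → alcohol.
  CHO: terminal –CHO: carbonyl C bonded to H and C → aldehyde.

alcohol, aldehyde, alkyl halide, carboxylic acid, ether, nitro, sulfide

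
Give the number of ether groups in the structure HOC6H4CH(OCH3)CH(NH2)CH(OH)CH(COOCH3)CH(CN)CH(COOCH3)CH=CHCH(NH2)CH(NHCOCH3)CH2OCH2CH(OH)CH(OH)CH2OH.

Working along the chain:
  HOC6H4: –OH attached directly to an aromatic ring → phenol (not alcohol); the ring itself is an arene.
  CH(OCH3): pendant –OCH3: C–O–C with sp³ C, no adjacent C=O → ether.
  CH(NH2): –NH2 on an sp³ carbon with no adjacent C=O → amine.
  CH(OH): –OH on an sp³ carbon → alcohol (secondary).
  CH(COOCH3): pendant –COOCH3: carbonyl C bonded to C and –OCH3 → ester.
  CH(CN): pendant –C≡N: nitrile.
  CH(COOCH3): pendant –COOCH3: carbonyl C bonded to C and –OCH3 → ester.
  CH=CH: C=C double bond → alkene.
  CH(NH2): –NH2 on an sp³ carbon with no adjacent C=O → amine.
  CH(NHCOCH3): pendant –NHC(=O)CH3: N bonded to a carbonyl → amide (not amine).
  CH2OCH2: C–O–C with sp³ carbons on both sides and no adjacent C=O → ether.
  CH(OH): –OH on an sp³ carbon → alcohol (secondary).
  CH(OH): –OH on an sp³ carbon → alcohol (secondary).
  CH2OH: –OH on an sp³ carbon → alcohol.
Ether appears at: CH(OCH3), CH2OCH2 → 2.

2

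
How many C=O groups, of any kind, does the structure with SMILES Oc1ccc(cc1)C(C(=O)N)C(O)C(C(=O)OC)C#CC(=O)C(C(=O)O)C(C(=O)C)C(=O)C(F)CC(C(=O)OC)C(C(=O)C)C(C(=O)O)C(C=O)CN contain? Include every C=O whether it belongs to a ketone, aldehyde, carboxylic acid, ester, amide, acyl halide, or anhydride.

10

CH(CONH2): amide, 1 C=O (running total 1).
CH(COOCH3): ester, 1 C=O (running total 2).
CO: ketone, 1 C=O (running total 3).
CH(COOH): carboxylic acid, 1 C=O (running total 4).
CH(COCH3): ketone, 1 C=O (running total 5).
CO: ketone, 1 C=O (running total 6).
CH(COOCH3): ester, 1 C=O (running total 7).
CH(COCH3): ketone, 1 C=O (running total 8).
CH(COOH): carboxylic acid, 1 C=O (running total 9).
CH(CHO): aldehyde, 1 C=O (running total 10).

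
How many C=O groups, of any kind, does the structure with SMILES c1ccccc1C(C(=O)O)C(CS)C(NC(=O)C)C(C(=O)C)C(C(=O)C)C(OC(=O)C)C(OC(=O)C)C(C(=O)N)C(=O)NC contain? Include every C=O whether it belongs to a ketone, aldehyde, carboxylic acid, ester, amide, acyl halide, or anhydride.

8

CH(COOH): carboxylic acid, 1 C=O (running total 1).
CH(NHCOCH3): amide, 1 C=O (running total 2).
CH(COCH3): ketone, 1 C=O (running total 3).
CH(COCH3): ketone, 1 C=O (running total 4).
CH(OCOCH3): ester, 1 C=O (running total 5).
CH(OCOCH3): ester, 1 C=O (running total 6).
CH(CONH2): amide, 1 C=O (running total 7).
CONHCH3: amide, 1 C=O (running total 8).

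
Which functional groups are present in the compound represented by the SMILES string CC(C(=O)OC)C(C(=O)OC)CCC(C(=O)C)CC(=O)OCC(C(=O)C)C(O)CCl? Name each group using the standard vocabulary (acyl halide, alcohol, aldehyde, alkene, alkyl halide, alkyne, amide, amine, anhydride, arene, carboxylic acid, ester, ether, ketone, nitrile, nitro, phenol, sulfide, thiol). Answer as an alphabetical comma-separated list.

pendant –COOCH3: carbonyl C bonded to C and –OCH3 → ester.
pendant –COOCH3: carbonyl C bonded to C and –OCH3 → ester.
pendant –COCH3: carbonyl C bonded to two carbons → ketone.
–C(=O)–O–C with C on the carbonyl side → ester.
pendant –COCH3: carbonyl C bonded to two carbons → ketone.
–OH on an sp³ carbon → alcohol (secondary).
halogen on an sp³ carbon → alkyl halide.

alcohol, alkyl halide, ester, ketone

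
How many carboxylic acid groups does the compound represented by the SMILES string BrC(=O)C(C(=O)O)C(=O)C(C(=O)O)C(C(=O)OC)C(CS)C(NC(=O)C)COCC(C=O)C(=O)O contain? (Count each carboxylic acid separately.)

Reading the structure from left to right:
  BrCO: –C(=O)Br: carbonyl C bonded to C and to a halogen → acyl halide (not alkyl halide).
  CH(COOH): pendant –COOH: carbonyl C bonded to C and –OH → carboxylic acid.
  CO: –C(=O)– with carbon on both sides → ketone.
  CH(COOH): pendant –COOH: carbonyl C bonded to C and –OH → carboxylic acid.
  CH(COOCH3): pendant –COOCH3: carbonyl C bonded to C and –OCH3 → ester.
  CH(CH2SH): pendant –CH2SH → thiol.
  CH(NHCOCH3): pendant –NHC(=O)CH3: N bonded to a carbonyl → amide (not amine).
  CH2OCH2: C–O–C with sp³ carbons on both sides and no adjacent C=O → ether.
  CH(CHO): pendant –CHO: carbonyl C bonded to C and H → aldehyde.
  COOH: –COOH: carbonyl C bonded to –OH and C → carboxylic acid (the –OH is not a separate alcohol).
Carboxylic acid appears at: CH(COOH), CH(COOH), COOH → 3.

3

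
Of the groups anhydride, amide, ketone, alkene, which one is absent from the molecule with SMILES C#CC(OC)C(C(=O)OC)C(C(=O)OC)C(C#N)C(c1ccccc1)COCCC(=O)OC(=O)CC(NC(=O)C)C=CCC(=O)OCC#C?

ketone

alkene: present (CH=CH — C=C double bond → alkene).
amide: present (CH(NHCOCH3) — pendant –NHC(=O)CH3: N bonded to a carbonyl → amide (not amine)).
anhydride: present (CH2CO-O-COCH2 — two acyl groups sharing one oxygen, –C(=O)–O–C(=O)– → anhydride).
ketone: absent. In each of CH(COOCH3) and CH2COOCH2, the C=O is bonded to an –O–C group, which defines an ester, not a ketone. In CH(NHCOCH3), the C=O is bonded to nitrogen, which defines an amide, not a ketone. In CH2CO-O-COCH2, the two C=O groups share a bridging oxygen, which is an anhydride linkage, not a ketone.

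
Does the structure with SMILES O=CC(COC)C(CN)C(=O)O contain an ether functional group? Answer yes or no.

Taking each segment in turn:
  OHC: terminal –CHO: carbonyl C bonded to H and C → aldehyde.
  CH(CH2OCH3): pendant –CH2OCH3: C–O–C linkage → ether.
  CH(CH2NH2): pendant –CH2NH2: N on sp³ C, no adjacent C=O → amine.
  COOH: –COOH: carbonyl C bonded to –OH and C → carboxylic acid (the –OH is not a separate alcohol).
The CH(CH2OCH3) segment supplies the ether: pendant –CH2OCH3: C–O–C linkage → ether.

yes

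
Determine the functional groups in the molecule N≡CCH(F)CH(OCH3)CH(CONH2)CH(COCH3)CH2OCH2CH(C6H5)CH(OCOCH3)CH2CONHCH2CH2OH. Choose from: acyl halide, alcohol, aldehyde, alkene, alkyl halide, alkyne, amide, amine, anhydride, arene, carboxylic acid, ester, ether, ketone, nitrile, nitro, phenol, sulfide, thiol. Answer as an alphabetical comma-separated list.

Taking each segment in turn:
  N≡C: N≡C–: carbon triple-bonded to nitrogen → nitrile.
  CH(F): halogen on an sp³ carbon → alkyl halide.
  CH(OCH3): pendant –OCH3: C–O–C with sp³ C, no adjacent C=O → ether.
  CH(CONH2): pendant –CONH2: carbonyl C bonded to C and N → amide.
  CH(COCH3): pendant –COCH3: carbonyl C bonded to two carbons → ketone.
  CH2OCH2: C–O–C with sp³ carbons on both sides and no adjacent C=O → ether.
  CH(C6H5): pendant –C6H5: benzene ring → arene.
  CH(OCOCH3): pendant –OC(=O)CH3: an acyloxy group → ester.
  CH2CONHCH2: –C(=O)–N– linkage → amide (the N is not an amine).
  CH2OH: –OH on an sp³ carbon → alcohol.

alcohol, alkyl halide, amide, arene, ester, ether, ketone, nitrile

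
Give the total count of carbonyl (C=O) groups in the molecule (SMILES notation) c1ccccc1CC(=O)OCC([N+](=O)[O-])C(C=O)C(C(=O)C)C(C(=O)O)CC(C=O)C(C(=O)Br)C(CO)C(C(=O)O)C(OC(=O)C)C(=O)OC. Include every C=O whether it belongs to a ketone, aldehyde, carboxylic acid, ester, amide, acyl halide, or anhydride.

9

CH2COOCH2: ester, 1 C=O (running total 1).
CH(CHO): aldehyde, 1 C=O (running total 2).
CH(COCH3): ketone, 1 C=O (running total 3).
CH(COOH): carboxylic acid, 1 C=O (running total 4).
CH(CHO): aldehyde, 1 C=O (running total 5).
CH(COBr): acyl halide, 1 C=O (running total 6).
CH(COOH): carboxylic acid, 1 C=O (running total 7).
CH(OCOCH3): ester, 1 C=O (running total 8).
COOCH3: ester, 1 C=O (running total 9).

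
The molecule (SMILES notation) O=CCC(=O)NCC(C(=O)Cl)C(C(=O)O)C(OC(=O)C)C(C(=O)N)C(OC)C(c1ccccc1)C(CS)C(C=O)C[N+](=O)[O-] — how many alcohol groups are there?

terminal –CHO: carbonyl C bonded to H and C → aldehyde.
–C(=O)–N– linkage → amide (the N is not an amine).
pendant –C(=O)X: carbonyl C bonded to C and halogen → acyl halide.
pendant –COOH: carbonyl C bonded to C and –OH → carboxylic acid.
pendant –OC(=O)CH3: an acyloxy group → ester.
pendant –CONH2: carbonyl C bonded to C and N → amide.
pendant –OCH3: C–O–C with sp³ C, no adjacent C=O → ether.
pendant –C6H5: benzene ring → arene.
pendant –CH2SH → thiol.
pendant –CHO: carbonyl C bonded to C and H → aldehyde.
–NO2 on carbon → nitro group.
No segment is a alcohol: OHC is aldehyde, not alcohol; CH(COOH) is carboxylic acid, not alcohol; CH(OCH3) is ether, not alcohol. → 0.

0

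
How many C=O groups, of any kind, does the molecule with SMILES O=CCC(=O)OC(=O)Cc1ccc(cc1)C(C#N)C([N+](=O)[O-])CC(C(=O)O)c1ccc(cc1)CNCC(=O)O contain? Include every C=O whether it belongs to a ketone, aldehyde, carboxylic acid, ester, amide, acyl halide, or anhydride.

5

OHC: aldehyde, 1 C=O (running total 1).
CH2CO-O-COCH2: anhydride, 2 C=O (running total 3).
CH(COOH): carboxylic acid, 1 C=O (running total 4).
COOH: carboxylic acid, 1 C=O (running total 5).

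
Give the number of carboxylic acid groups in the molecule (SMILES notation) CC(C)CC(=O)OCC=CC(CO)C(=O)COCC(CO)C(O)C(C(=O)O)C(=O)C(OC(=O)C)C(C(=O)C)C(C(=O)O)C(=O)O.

3

Reading the structure from left to right:
  CH2COOCH2: –C(=O)–O–C with C on the carbonyl side → ester.
  CH=CH: C=C double bond → alkene.
  CH(CH2OH): pendant –CH2OH on an sp³ backbone C → alcohol.
  CO: –C(=O)– with carbon on both sides → ketone.
  CH2OCH2: C–O–C with sp³ carbons on both sides and no adjacent C=O → ether.
  CH(CH2OH): pendant –CH2OH on an sp³ backbone C → alcohol.
  CH(OH): –OH on an sp³ carbon → alcohol (secondary).
  CH(COOH): pendant –COOH: carbonyl C bonded to C and –OH → carboxylic acid.
  CO: –C(=O)– with carbon on both sides → ketone.
  CH(OCOCH3): pendant –OC(=O)CH3: an acyloxy group → ester.
  CH(COCH3): pendant –COCH3: carbonyl C bonded to two carbons → ketone.
  CH(COOH): pendant –COOH: carbonyl C bonded to C and –OH → carboxylic acid.
  COOH: –COOH: carbonyl C bonded to –OH and C → carboxylic acid (the –OH is not a separate alcohol).
Carboxylic acid appears at: CH(COOH), CH(COOH), COOH → 3.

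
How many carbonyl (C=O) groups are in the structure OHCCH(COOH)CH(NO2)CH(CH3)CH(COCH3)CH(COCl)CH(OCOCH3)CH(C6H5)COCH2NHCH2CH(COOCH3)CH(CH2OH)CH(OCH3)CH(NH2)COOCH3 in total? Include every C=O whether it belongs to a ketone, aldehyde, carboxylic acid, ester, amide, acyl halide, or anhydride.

OHC: aldehyde, 1 C=O (running total 1).
CH(COOH): carboxylic acid, 1 C=O (running total 2).
CH(COCH3): ketone, 1 C=O (running total 3).
CH(COCl): acyl halide, 1 C=O (running total 4).
CH(OCOCH3): ester, 1 C=O (running total 5).
CO: ketone, 1 C=O (running total 6).
CH(COOCH3): ester, 1 C=O (running total 7).
COOCH3: ester, 1 C=O (running total 8).

8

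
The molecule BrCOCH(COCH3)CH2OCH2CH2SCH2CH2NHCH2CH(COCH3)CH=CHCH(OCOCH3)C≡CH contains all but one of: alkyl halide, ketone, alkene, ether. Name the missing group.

alkene: present (CH=CH — C=C double bond → alkene).
ether: present (CH2OCH2 — C–O–C with sp³ carbons on both sides and no adjacent C=O → ether).
ketone: present (CH(COCH3) — pendant –COCH3: carbonyl C bonded to two carbons → ketone).
alkyl halide: absent. In BrCO, the halogen is on a carbonyl carbon, which makes it an acyl halide, not an alkyl halide.

alkyl halide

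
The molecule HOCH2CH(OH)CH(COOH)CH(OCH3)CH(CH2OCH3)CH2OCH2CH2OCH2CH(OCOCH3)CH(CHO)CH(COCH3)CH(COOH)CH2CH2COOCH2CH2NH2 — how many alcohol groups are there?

2

Taking each segment in turn:
  HOCH2: HO– on an sp³ carbon → alcohol.
  CH(OH): –OH on an sp³ carbon → alcohol (secondary).
  CH(COOH): pendant –COOH: carbonyl C bonded to C and –OH → carboxylic acid.
  CH(OCH3): pendant –OCH3: C–O–C with sp³ C, no adjacent C=O → ether.
  CH(CH2OCH3): pendant –CH2OCH3: C–O–C linkage → ether.
  CH2OCH2: C–O–C with sp³ carbons on both sides and no adjacent C=O → ether.
  CH2OCH2: C–O–C with sp³ carbons on both sides and no adjacent C=O → ether.
  CH(OCOCH3): pendant –OC(=O)CH3: an acyloxy group → ester.
  CH(CHO): pendant –CHO: carbonyl C bonded to C and H → aldehyde.
  CH(COCH3): pendant –COCH3: carbonyl C bonded to two carbons → ketone.
  CH(COOH): pendant –COOH: carbonyl C bonded to C and –OH → carboxylic acid.
  CH2COOCH2: –C(=O)–O–C with C on the carbonyl side → ester.
  CH2NH2: –NH2 on an sp³ carbon with no adjacent C=O → amine.
Alcohol appears at: HOCH2, CH(OH) → 2.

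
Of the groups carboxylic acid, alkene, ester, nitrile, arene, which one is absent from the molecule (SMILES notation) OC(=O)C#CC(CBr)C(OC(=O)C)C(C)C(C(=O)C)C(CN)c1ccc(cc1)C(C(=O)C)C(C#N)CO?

carboxylic acid: present (HOOC — –COOH: carbonyl C bonded to –OH and C → carboxylic acid (the –OH is not a separate alcohol)).
nitrile: present (CH(CN) — pendant –C≡N: nitrile).
arene: present (C6H4 — para-disubstituted benzene ring → arene).
ester: present (CH(OCOCH3) — pendant –OC(=O)CH3: an acyloxy group → ester).
alkene: absent. In C6H4, the C=C units are part of an aromatic ring, which is an arene, not an isolated alkene.

alkene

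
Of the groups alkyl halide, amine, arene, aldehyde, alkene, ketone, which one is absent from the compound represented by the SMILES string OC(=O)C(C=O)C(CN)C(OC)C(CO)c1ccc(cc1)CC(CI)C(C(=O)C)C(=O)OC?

ketone: present (CH(COCH3) — pendant –COCH3: carbonyl C bonded to two carbons → ketone).
arene: present (C6H4 — para-disubstituted benzene ring → arene).
alkyl halide: present (CH(CH2I) — pendant –CH2X: halogen on sp³ carbon → alkyl halide).
aldehyde: present (CH(CHO) — pendant –CHO: carbonyl C bonded to C and H → aldehyde).
amine: present (CH(CH2NH2) — pendant –CH2NH2: N on sp³ C, no adjacent C=O → amine).
alkene: absent. In C6H4, the C=C units are part of an aromatic ring, which is an arene, not an isolated alkene.

alkene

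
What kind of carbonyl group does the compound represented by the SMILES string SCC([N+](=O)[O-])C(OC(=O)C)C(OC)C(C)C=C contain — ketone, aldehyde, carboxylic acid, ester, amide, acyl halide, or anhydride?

The carbonyl is in the CH(OCOCH3) segment: pendant –OC(=O)CH3: an acyloxy group → ester.

ester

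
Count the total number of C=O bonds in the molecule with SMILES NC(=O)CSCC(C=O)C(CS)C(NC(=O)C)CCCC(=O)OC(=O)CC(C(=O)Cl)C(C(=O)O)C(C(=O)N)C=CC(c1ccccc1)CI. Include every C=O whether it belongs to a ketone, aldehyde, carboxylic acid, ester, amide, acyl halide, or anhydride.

8

H2NCO: amide, 1 C=O (running total 1).
CH(CHO): aldehyde, 1 C=O (running total 2).
CH(NHCOCH3): amide, 1 C=O (running total 3).
CH2CO-O-COCH2: anhydride, 2 C=O (running total 5).
CH(COCl): acyl halide, 1 C=O (running total 6).
CH(COOH): carboxylic acid, 1 C=O (running total 7).
CH(CONH2): amide, 1 C=O (running total 8).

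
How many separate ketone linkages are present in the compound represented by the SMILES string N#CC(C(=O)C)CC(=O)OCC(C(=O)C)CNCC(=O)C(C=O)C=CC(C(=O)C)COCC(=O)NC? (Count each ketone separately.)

N≡C–: carbon triple-bonded to nitrogen → nitrile.
pendant –COCH3: carbonyl C bonded to two carbons → ketone.
–C(=O)–O–C with C on the carbonyl side → ester.
pendant –COCH3: carbonyl C bonded to two carbons → ketone.
C–N–C with sp³ carbons and no adjacent C=O → amine (secondary).
–C(=O)– with carbon on both sides → ketone.
pendant –CHO: carbonyl C bonded to C and H → aldehyde.
C=C double bond → alkene.
pendant –COCH3: carbonyl C bonded to two carbons → ketone.
C–O–C with sp³ carbons on both sides and no adjacent C=O → ether.
–C(=O)NHCH3: carbonyl C bonded to C and to N → amide (the N is not an amine).
Ketone appears at: CH(COCH3), CH(COCH3), CO, CH(COCH3) → 4.

4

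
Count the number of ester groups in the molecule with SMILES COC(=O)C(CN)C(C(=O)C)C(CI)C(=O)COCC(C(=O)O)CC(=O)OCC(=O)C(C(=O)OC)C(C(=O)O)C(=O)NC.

3

Working along the chain:
  CH3OOC: CH3O–C(=O)–: carbonyl C bonded to C and to –OCH3 → ester (not ketone + ether).
  CH(CH2NH2): pendant –CH2NH2: N on sp³ C, no adjacent C=O → amine.
  CH(COCH3): pendant –COCH3: carbonyl C bonded to two carbons → ketone.
  CH(CH2I): pendant –CH2X: halogen on sp³ carbon → alkyl halide.
  CO: –C(=O)– with carbon on both sides → ketone.
  CH2OCH2: C–O–C with sp³ carbons on both sides and no adjacent C=O → ether.
  CH(COOH): pendant –COOH: carbonyl C bonded to C and –OH → carboxylic acid.
  CH2COOCH2: –C(=O)–O–C with C on the carbonyl side → ester.
  CO: –C(=O)– with carbon on both sides → ketone.
  CH(COOCH3): pendant –COOCH3: carbonyl C bonded to C and –OCH3 → ester.
  CH(COOH): pendant –COOH: carbonyl C bonded to C and –OH → carboxylic acid.
  CONHCH3: –C(=O)NHCH3: carbonyl C bonded to C and to N → amide (the N is not an amine).
Ester appears at: CH3OOC, CH2COOCH2, CH(COOCH3) → 3.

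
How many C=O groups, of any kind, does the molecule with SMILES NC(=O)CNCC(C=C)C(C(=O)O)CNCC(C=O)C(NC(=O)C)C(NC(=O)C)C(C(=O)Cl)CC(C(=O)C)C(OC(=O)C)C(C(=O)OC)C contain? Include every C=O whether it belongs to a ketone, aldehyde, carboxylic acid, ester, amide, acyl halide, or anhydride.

9

H2NCO: amide, 1 C=O (running total 1).
CH(COOH): carboxylic acid, 1 C=O (running total 2).
CH(CHO): aldehyde, 1 C=O (running total 3).
CH(NHCOCH3): amide, 1 C=O (running total 4).
CH(NHCOCH3): amide, 1 C=O (running total 5).
CH(COCl): acyl halide, 1 C=O (running total 6).
CH(COCH3): ketone, 1 C=O (running total 7).
CH(OCOCH3): ester, 1 C=O (running total 8).
CH(COOCH3): ester, 1 C=O (running total 9).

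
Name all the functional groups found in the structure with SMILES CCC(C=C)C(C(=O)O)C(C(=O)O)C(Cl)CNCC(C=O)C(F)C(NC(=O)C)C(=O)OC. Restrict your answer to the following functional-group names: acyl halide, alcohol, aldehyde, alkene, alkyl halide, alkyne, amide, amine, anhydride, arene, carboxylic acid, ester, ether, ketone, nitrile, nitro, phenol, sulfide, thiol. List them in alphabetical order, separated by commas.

aldehyde, alkene, alkyl halide, amide, amine, carboxylic acid, ester

Reading the structure from left to right:
  CH(CH=CH2): pendant –CH=CH2: C=C double bond → alkene.
  CH(COOH): pendant –COOH: carbonyl C bonded to C and –OH → carboxylic acid.
  CH(COOH): pendant –COOH: carbonyl C bonded to C and –OH → carboxylic acid.
  CH(Cl): halogen on an sp³ carbon → alkyl halide.
  CH2NHCH2: C–N–C with sp³ carbons and no adjacent C=O → amine (secondary).
  CH(CHO): pendant –CHO: carbonyl C bonded to C and H → aldehyde.
  CH(F): halogen on an sp³ carbon → alkyl halide.
  CH(NHCOCH3): pendant –NHC(=O)CH3: N bonded to a carbonyl → amide (not amine).
  COOCH3: –C(=O)OCH3: carbonyl C bonded to C and to –OCH3 → ester (not ketone + ether).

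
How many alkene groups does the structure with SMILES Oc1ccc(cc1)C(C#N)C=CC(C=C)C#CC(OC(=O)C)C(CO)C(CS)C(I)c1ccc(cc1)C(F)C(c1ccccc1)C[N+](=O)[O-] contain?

–OH attached directly to an aromatic ring → phenol (not alcohol); the ring itself is an arene.
pendant –C≡N: nitrile.
C=C double bond → alkene.
pendant –CH=CH2: C=C double bond → alkene.
C≡C triple bond → alkyne.
pendant –OC(=O)CH3: an acyloxy group → ester.
pendant –CH2OH on an sp³ backbone C → alcohol.
pendant –CH2SH → thiol.
halogen on an sp³ carbon → alkyl halide.
para-disubstituted benzene ring → arene.
halogen on an sp³ carbon → alkyl halide.
pendant –C6H5: benzene ring → arene.
–NO2 on carbon → nitro group.
Alkene appears at: CH=CH, CH(CH=CH2) → 2.

2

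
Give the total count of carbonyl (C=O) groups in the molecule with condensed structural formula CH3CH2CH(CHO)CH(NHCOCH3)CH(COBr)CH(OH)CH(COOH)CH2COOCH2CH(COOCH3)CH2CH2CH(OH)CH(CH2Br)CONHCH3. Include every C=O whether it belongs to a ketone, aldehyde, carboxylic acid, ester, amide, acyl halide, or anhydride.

CH(CHO): aldehyde, 1 C=O (running total 1).
CH(NHCOCH3): amide, 1 C=O (running total 2).
CH(COBr): acyl halide, 1 C=O (running total 3).
CH(COOH): carboxylic acid, 1 C=O (running total 4).
CH2COOCH2: ester, 1 C=O (running total 5).
CH(COOCH3): ester, 1 C=O (running total 6).
CONHCH3: amide, 1 C=O (running total 7).

7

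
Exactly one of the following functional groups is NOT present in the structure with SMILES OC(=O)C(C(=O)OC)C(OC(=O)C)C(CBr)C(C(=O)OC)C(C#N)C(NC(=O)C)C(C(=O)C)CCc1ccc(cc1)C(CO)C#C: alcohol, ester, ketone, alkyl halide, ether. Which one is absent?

ester: present (CH(COOCH3) — pendant –COOCH3: carbonyl C bonded to C and –OCH3 → ester).
alcohol: present (CH(CH2OH) — pendant –CH2OH on an sp³ backbone C → alcohol).
alkyl halide: present (CH(CH2Br) — pendant –CH2X: halogen on sp³ carbon → alkyl halide).
ketone: present (CH(COCH3) — pendant –COCH3: carbonyl C bonded to two carbons → ketone).
ether: absent. In each of CH(COOCH3) and CH(OCOCH3), the C–O–C oxygen is adjacent to a C=O, so it belongs to an ester, not an ether.

ether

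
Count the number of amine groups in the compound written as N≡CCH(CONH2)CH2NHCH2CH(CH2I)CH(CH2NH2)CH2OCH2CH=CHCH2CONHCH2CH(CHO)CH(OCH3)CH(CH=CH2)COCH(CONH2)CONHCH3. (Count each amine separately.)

2

Taking each segment in turn:
  N≡C: N≡C–: carbon triple-bonded to nitrogen → nitrile.
  CH(CONH2): pendant –CONH2: carbonyl C bonded to C and N → amide.
  CH2NHCH2: C–N–C with sp³ carbons and no adjacent C=O → amine (secondary).
  CH(CH2I): pendant –CH2X: halogen on sp³ carbon → alkyl halide.
  CH(CH2NH2): pendant –CH2NH2: N on sp³ C, no adjacent C=O → amine.
  CH2OCH2: C–O–C with sp³ carbons on both sides and no adjacent C=O → ether.
  CH=CH: C=C double bond → alkene.
  CH2CONHCH2: –C(=O)–N– linkage → amide (the N is not an amine).
  CH(CHO): pendant –CHO: carbonyl C bonded to C and H → aldehyde.
  CH(OCH3): pendant –OCH3: C–O–C with sp³ C, no adjacent C=O → ether.
  CH(CH=CH2): pendant –CH=CH2: C=C double bond → alkene.
  CO: –C(=O)– with carbon on both sides → ketone.
  CH(CONH2): pendant –CONH2: carbonyl C bonded to C and N → amide.
  CONHCH3: –C(=O)NHCH3: carbonyl C bonded to C and to N → amide (the N is not an amine).
Amine appears at: CH2NHCH2, CH(CH2NH2) → 2.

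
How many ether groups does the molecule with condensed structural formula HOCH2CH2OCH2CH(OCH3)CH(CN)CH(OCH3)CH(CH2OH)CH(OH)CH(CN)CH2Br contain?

Reading the structure from left to right:
  HOCH2: HO– on an sp³ carbon → alcohol.
  CH2OCH2: C–O–C with sp³ carbons on both sides and no adjacent C=O → ether.
  CH(OCH3): pendant –OCH3: C–O–C with sp³ C, no adjacent C=O → ether.
  CH(CN): pendant –C≡N: nitrile.
  CH(OCH3): pendant –OCH3: C–O–C with sp³ C, no adjacent C=O → ether.
  CH(CH2OH): pendant –CH2OH on an sp³ backbone C → alcohol.
  CH(OH): –OH on an sp³ carbon → alcohol (secondary).
  CH(CN): pendant –C≡N: nitrile.
  CH2Br: halogen on an sp³ carbon → alkyl halide.
Ether appears at: CH2OCH2, CH(OCH3), CH(OCH3) → 3.

3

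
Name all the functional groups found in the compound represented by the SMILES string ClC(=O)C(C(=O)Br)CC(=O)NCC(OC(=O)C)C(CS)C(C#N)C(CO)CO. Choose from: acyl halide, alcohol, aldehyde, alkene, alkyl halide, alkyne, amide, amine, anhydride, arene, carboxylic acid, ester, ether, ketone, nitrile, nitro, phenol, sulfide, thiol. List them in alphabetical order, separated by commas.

Working along the chain:
  ClCO: –C(=O)Cl: carbonyl C bonded to C and to a halogen → acyl halide (not alkyl halide).
  CH(COBr): pendant –C(=O)X: carbonyl C bonded to C and halogen → acyl halide.
  CH2CONHCH2: –C(=O)–N– linkage → amide (the N is not an amine).
  CH(OCOCH3): pendant –OC(=O)CH3: an acyloxy group → ester.
  CH(CH2SH): pendant –CH2SH → thiol.
  CH(CN): pendant –C≡N: nitrile.
  CH(CH2OH): pendant –CH2OH on an sp³ backbone C → alcohol.
  CH2OH: –OH on an sp³ carbon → alcohol.

acyl halide, alcohol, amide, ester, nitrile, thiol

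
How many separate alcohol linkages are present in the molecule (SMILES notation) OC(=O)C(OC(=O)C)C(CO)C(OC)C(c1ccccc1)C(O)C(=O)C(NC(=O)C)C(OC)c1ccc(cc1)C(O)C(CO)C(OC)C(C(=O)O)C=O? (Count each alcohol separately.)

Reading the structure from left to right:
  HOOC: –COOH: carbonyl C bonded to –OH and C → carboxylic acid (the –OH is not a separate alcohol).
  CH(OCOCH3): pendant –OC(=O)CH3: an acyloxy group → ester.
  CH(CH2OH): pendant –CH2OH on an sp³ backbone C → alcohol.
  CH(OCH3): pendant –OCH3: C–O–C with sp³ C, no adjacent C=O → ether.
  CH(C6H5): pendant –C6H5: benzene ring → arene.
  CH(OH): –OH on an sp³ carbon → alcohol (secondary).
  CO: –C(=O)– with carbon on both sides → ketone.
  CH(NHCOCH3): pendant –NHC(=O)CH3: N bonded to a carbonyl → amide (not amine).
  CH(OCH3): pendant –OCH3: C–O–C with sp³ C, no adjacent C=O → ether.
  C6H4: para-disubstituted benzene ring → arene.
  CH(OH): –OH on an sp³ carbon → alcohol (secondary).
  CH(CH2OH): pendant –CH2OH on an sp³ backbone C → alcohol.
  CH(OCH3): pendant –OCH3: C–O–C with sp³ C, no adjacent C=O → ether.
  CH(COOH): pendant –COOH: carbonyl C bonded to C and –OH → carboxylic acid.
  CHO: terminal –CHO: carbonyl C bonded to H and C → aldehyde.
Alcohol appears at: CH(CH2OH), CH(OH), CH(OH), CH(CH2OH) → 4.

4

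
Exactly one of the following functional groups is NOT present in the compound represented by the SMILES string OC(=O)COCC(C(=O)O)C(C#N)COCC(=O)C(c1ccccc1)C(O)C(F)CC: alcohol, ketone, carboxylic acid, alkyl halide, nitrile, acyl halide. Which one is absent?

carboxylic acid: present (HOOC — –COOH: carbonyl C bonded to –OH and C → carboxylic acid (the –OH is not a separate alcohol)).
alkyl halide: present (CH(F) — halogen on an sp³ carbon → alkyl halide).
nitrile: present (CH(CN) — pendant –C≡N: nitrile).
alcohol: present (CH(OH) — –OH on an sp³ carbon → alcohol (secondary)).
ketone: present (CO — –C(=O)– with carbon on both sides → ketone).
acyl halide: no segment matches this pattern.

acyl halide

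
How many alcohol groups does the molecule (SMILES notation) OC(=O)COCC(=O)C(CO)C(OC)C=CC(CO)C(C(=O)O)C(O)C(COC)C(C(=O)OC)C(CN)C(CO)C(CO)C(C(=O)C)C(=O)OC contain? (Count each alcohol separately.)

–COOH: carbonyl C bonded to –OH and C → carboxylic acid (the –OH is not a separate alcohol).
C–O–C with sp³ carbons on both sides and no adjacent C=O → ether.
–C(=O)– with carbon on both sides → ketone.
pendant –CH2OH on an sp³ backbone C → alcohol.
pendant –OCH3: C–O–C with sp³ C, no adjacent C=O → ether.
C=C double bond → alkene.
pendant –CH2OH on an sp³ backbone C → alcohol.
pendant –COOH: carbonyl C bonded to C and –OH → carboxylic acid.
–OH on an sp³ carbon → alcohol (secondary).
pendant –CH2OCH3: C–O–C linkage → ether.
pendant –COOCH3: carbonyl C bonded to C and –OCH3 → ester.
pendant –CH2NH2: N on sp³ C, no adjacent C=O → amine.
pendant –CH2OH on an sp³ backbone C → alcohol.
pendant –CH2OH on an sp³ backbone C → alcohol.
pendant –COCH3: carbonyl C bonded to two carbons → ketone.
–C(=O)OCH3: carbonyl C bonded to C and to –OCH3 → ester (not ketone + ether).
Alcohol appears at: CH(CH2OH), CH(CH2OH), CH(OH), CH(CH2OH), CH(CH2OH) → 5.

5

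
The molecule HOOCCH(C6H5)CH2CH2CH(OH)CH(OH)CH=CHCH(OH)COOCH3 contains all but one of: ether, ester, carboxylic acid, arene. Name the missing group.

arene: present (CH(C6H5) — pendant –C6H5: benzene ring → arene).
ester: present (COOCH3 — –C(=O)OCH3: carbonyl C bonded to C and to –OCH3 → ester (not ketone + ether)).
carboxylic acid: present (HOOC — –COOH: carbonyl C bonded to –OH and C → carboxylic acid (the –OH is not a separate alcohol)).
ether: absent. In COOCH3, the C–O–C oxygen is adjacent to a C=O, so it belongs to an ester, not an ether.

ether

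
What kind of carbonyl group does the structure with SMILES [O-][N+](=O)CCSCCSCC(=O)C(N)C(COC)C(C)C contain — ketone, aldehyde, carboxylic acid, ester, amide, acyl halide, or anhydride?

The carbonyl is in the CO segment: –C(=O)– with carbon on both sides → ketone.

ketone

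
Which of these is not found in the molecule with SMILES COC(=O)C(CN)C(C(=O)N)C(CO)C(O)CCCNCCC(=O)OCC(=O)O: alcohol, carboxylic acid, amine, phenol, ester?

phenol

alcohol: present (CH(CH2OH) — pendant –CH2OH on an sp³ backbone C → alcohol).
amine: present (CH(CH2NH2) — pendant –CH2NH2: N on sp³ C, no adjacent C=O → amine).
ester: present (CH3OOC — CH3O–C(=O)–: carbonyl C bonded to C and to –OCH3 → ester (not ketone + ether)).
carboxylic acid: present (COOH — –COOH: carbonyl C bonded to –OH and C → carboxylic acid (the –OH is not a separate alcohol)).
phenol: absent. In each of CH(CH2OH) and CH(OH), the –OH is on an sp³ carbon, not on an aromatic ring, so it is an alcohol.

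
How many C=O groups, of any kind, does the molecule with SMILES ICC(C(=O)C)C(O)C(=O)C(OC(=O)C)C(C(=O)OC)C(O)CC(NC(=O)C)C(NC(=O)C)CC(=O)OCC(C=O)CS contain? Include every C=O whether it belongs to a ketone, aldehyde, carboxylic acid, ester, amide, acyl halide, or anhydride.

CH(COCH3): ketone, 1 C=O (running total 1).
CO: ketone, 1 C=O (running total 2).
CH(OCOCH3): ester, 1 C=O (running total 3).
CH(COOCH3): ester, 1 C=O (running total 4).
CH(NHCOCH3): amide, 1 C=O (running total 5).
CH(NHCOCH3): amide, 1 C=O (running total 6).
CH2COOCH2: ester, 1 C=O (running total 7).
CH(CHO): aldehyde, 1 C=O (running total 8).

8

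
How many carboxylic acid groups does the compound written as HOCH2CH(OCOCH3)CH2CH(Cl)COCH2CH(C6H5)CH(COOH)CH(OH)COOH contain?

HO– on an sp³ carbon → alcohol.
pendant –OC(=O)CH3: an acyloxy group → ester.
halogen on an sp³ carbon → alkyl halide.
–C(=O)– with carbon on both sides → ketone.
pendant –C6H5: benzene ring → arene.
pendant –COOH: carbonyl C bonded to C and –OH → carboxylic acid.
–OH on an sp³ carbon → alcohol (secondary).
–COOH: carbonyl C bonded to –OH and C → carboxylic acid (the –OH is not a separate alcohol).
Carboxylic acid appears at: CH(COOH), COOH → 2.

2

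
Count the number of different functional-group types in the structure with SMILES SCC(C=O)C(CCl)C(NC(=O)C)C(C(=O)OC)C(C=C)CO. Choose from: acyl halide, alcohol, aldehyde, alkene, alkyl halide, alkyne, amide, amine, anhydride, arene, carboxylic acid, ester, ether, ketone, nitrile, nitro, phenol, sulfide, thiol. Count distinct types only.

7

Reading the structure from left to right:
  HSCH2: –SH on an sp³ carbon → thiol.
  CH(CHO): pendant –CHO: carbonyl C bonded to C and H → aldehyde.
  CH(CH2Cl): pendant –CH2X: halogen on sp³ carbon → alkyl halide.
  CH(NHCOCH3): pendant –NHC(=O)CH3: N bonded to a carbonyl → amide (not amine).
  CH(COOCH3): pendant –COOCH3: carbonyl C bonded to C and –OCH3 → ester.
  CH(CH=CH2): pendant –CH=CH2: C=C double bond → alkene.
  CH2OH: –OH on an sp³ carbon → alcohol.
Distinct types present: alcohol, aldehyde, alkene, alkyl halide, amide, ester, thiol.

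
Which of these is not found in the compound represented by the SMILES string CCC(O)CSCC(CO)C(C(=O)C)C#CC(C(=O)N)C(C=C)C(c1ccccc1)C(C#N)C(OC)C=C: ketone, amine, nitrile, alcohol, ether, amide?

amine

ketone: present (CH(COCH3) — pendant –COCH3: carbonyl C bonded to two carbons → ketone).
ether: present (CH(OCH3) — pendant –OCH3: C–O–C with sp³ C, no adjacent C=O → ether).
alcohol: present (CH(OH) — –OH on an sp³ carbon → alcohol (secondary)).
amide: present (CH(CONH2) — pendant –CONH2: carbonyl C bonded to C and N → amide).
nitrile: present (CH(CN) — pendant –C≡N: nitrile).
amine: absent. In CH(CONH2), the nitrogen is bonded directly to a carbonyl carbon, making it part of an amide, not a free amine.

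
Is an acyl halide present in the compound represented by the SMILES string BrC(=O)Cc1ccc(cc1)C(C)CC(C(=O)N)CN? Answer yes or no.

–C(=O)Br: carbonyl C bonded to C and to a halogen → acyl halide (not alkyl halide).
para-disubstituted benzene ring → arene.
pendant –CONH2: carbonyl C bonded to C and N → amide.
–NH2 on an sp³ carbon with no adjacent C=O → amine.
The BrCO segment supplies the acyl halide: –C(=O)Br: carbonyl C bonded to C and to a halogen → acyl halide (not alkyl halide).

yes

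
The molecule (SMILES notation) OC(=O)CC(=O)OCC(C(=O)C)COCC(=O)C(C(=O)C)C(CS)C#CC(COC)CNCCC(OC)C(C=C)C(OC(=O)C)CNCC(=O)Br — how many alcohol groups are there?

0

–COOH: carbonyl C bonded to –OH and C → carboxylic acid (the –OH is not a separate alcohol).
–C(=O)–O–C with C on the carbonyl side → ester.
pendant –COCH3: carbonyl C bonded to two carbons → ketone.
C–O–C with sp³ carbons on both sides and no adjacent C=O → ether.
–C(=O)– with carbon on both sides → ketone.
pendant –COCH3: carbonyl C bonded to two carbons → ketone.
pendant –CH2SH → thiol.
C≡C triple bond → alkyne.
pendant –CH2OCH3: C–O–C linkage → ether.
C–N–C with sp³ carbons and no adjacent C=O → amine (secondary).
pendant –OCH3: C–O–C with sp³ C, no adjacent C=O → ether.
pendant –CH=CH2: C=C double bond → alkene.
pendant –OC(=O)CH3: an acyloxy group → ester.
C–N–C with sp³ carbons and no adjacent C=O → amine (secondary).
–C(=O)Br: carbonyl C bonded to C and to a halogen → acyl halide (not alkyl halide).
No segment is a alcohol: HOOC is carboxylic acid, not alcohol; CH(COCH3) is ketone, not alcohol; CH2OCH2 is ether, not alcohol. → 0.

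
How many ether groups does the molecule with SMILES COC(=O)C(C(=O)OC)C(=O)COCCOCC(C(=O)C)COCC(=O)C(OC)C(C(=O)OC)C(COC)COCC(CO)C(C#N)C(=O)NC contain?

Reading the structure from left to right:
  CH3OOC: CH3O–C(=O)–: carbonyl C bonded to C and to –OCH3 → ester (not ketone + ether).
  CH(COOCH3): pendant –COOCH3: carbonyl C bonded to C and –OCH3 → ester.
  CO: –C(=O)– with carbon on both sides → ketone.
  CH2OCH2: C–O–C with sp³ carbons on both sides and no adjacent C=O → ether.
  CH2OCH2: C–O–C with sp³ carbons on both sides and no adjacent C=O → ether.
  CH(COCH3): pendant –COCH3: carbonyl C bonded to two carbons → ketone.
  CH2OCH2: C–O–C with sp³ carbons on both sides and no adjacent C=O → ether.
  CO: –C(=O)– with carbon on both sides → ketone.
  CH(OCH3): pendant –OCH3: C–O–C with sp³ C, no adjacent C=O → ether.
  CH(COOCH3): pendant –COOCH3: carbonyl C bonded to C and –OCH3 → ester.
  CH(CH2OCH3): pendant –CH2OCH3: C–O–C linkage → ether.
  CH2OCH2: C–O–C with sp³ carbons on both sides and no adjacent C=O → ether.
  CH(CH2OH): pendant –CH2OH on an sp³ backbone C → alcohol.
  CH(CN): pendant –C≡N: nitrile.
  CONHCH3: –C(=O)NHCH3: carbonyl C bonded to C and to N → amide (the N is not an amine).
Ether appears at: CH2OCH2, CH2OCH2, CH2OCH2, CH(OCH3), CH(CH2OCH3), CH2OCH2 → 6.

6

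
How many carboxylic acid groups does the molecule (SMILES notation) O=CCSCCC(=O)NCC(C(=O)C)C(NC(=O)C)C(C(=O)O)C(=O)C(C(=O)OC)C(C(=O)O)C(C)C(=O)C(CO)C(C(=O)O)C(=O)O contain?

4

Taking each segment in turn:
  OHC: terminal –CHO: carbonyl C bonded to H and C → aldehyde.
  CH2SCH2: C–S–C linkage → sulfide (thioether).
  CH2CONHCH2: –C(=O)–N– linkage → amide (the N is not an amine).
  CH(COCH3): pendant –COCH3: carbonyl C bonded to two carbons → ketone.
  CH(NHCOCH3): pendant –NHC(=O)CH3: N bonded to a carbonyl → amide (not amine).
  CH(COOH): pendant –COOH: carbonyl C bonded to C and –OH → carboxylic acid.
  CO: –C(=O)– with carbon on both sides → ketone.
  CH(COOCH3): pendant –COOCH3: carbonyl C bonded to C and –OCH3 → ester.
  CH(COOH): pendant –COOH: carbonyl C bonded to C and –OH → carboxylic acid.
  CO: –C(=O)– with carbon on both sides → ketone.
  CH(CH2OH): pendant –CH2OH on an sp³ backbone C → alcohol.
  CH(COOH): pendant –COOH: carbonyl C bonded to C and –OH → carboxylic acid.
  COOH: –COOH: carbonyl C bonded to –OH and C → carboxylic acid (the –OH is not a separate alcohol).
Carboxylic acid appears at: CH(COOH), CH(COOH), CH(COOH), COOH → 4.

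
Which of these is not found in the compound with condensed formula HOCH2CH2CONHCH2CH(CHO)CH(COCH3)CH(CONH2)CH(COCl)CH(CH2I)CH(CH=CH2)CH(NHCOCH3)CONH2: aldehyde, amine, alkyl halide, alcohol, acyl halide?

amine

aldehyde: present (CH(CHO) — pendant –CHO: carbonyl C bonded to C and H → aldehyde).
alkyl halide: present (CH(CH2I) — pendant –CH2X: halogen on sp³ carbon → alkyl halide).
acyl halide: present (CH(COCl) — pendant –C(=O)X: carbonyl C bonded to C and halogen → acyl halide).
alcohol: present (HOCH2 — HO– on an sp³ carbon → alcohol).
amine: absent. In each of CH2CONHCH2, CH(CONH2), CH(NHCOCH3) and CONH2, the nitrogen is bonded directly to a carbonyl carbon, making it part of an amide, not a free amine.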